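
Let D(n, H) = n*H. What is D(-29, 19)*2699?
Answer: -1487149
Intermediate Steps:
D(n, H) = H*n
D(-29, 19)*2699 = (19*(-29))*2699 = -551*2699 = -1487149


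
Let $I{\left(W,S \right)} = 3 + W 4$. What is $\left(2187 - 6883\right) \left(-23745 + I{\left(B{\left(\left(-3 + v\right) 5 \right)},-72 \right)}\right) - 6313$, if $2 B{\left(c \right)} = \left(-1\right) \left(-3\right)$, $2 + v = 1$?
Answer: $111457943$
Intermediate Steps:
$v = -1$ ($v = -2 + 1 = -1$)
$B{\left(c \right)} = \frac{3}{2}$ ($B{\left(c \right)} = \frac{\left(-1\right) \left(-3\right)}{2} = \frac{1}{2} \cdot 3 = \frac{3}{2}$)
$I{\left(W,S \right)} = 3 + 4 W$
$\left(2187 - 6883\right) \left(-23745 + I{\left(B{\left(\left(-3 + v\right) 5 \right)},-72 \right)}\right) - 6313 = \left(2187 - 6883\right) \left(-23745 + \left(3 + 4 \cdot \frac{3}{2}\right)\right) - 6313 = - 4696 \left(-23745 + \left(3 + 6\right)\right) - 6313 = - 4696 \left(-23745 + 9\right) - 6313 = \left(-4696\right) \left(-23736\right) - 6313 = 111464256 - 6313 = 111457943$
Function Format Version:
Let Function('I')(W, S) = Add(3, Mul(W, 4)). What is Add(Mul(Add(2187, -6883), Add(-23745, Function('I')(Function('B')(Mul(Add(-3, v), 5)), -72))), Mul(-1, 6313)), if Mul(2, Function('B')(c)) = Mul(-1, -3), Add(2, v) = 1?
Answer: 111457943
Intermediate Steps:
v = -1 (v = Add(-2, 1) = -1)
Function('B')(c) = Rational(3, 2) (Function('B')(c) = Mul(Rational(1, 2), Mul(-1, -3)) = Mul(Rational(1, 2), 3) = Rational(3, 2))
Function('I')(W, S) = Add(3, Mul(4, W))
Add(Mul(Add(2187, -6883), Add(-23745, Function('I')(Function('B')(Mul(Add(-3, v), 5)), -72))), Mul(-1, 6313)) = Add(Mul(Add(2187, -6883), Add(-23745, Add(3, Mul(4, Rational(3, 2))))), Mul(-1, 6313)) = Add(Mul(-4696, Add(-23745, Add(3, 6))), -6313) = Add(Mul(-4696, Add(-23745, 9)), -6313) = Add(Mul(-4696, -23736), -6313) = Add(111464256, -6313) = 111457943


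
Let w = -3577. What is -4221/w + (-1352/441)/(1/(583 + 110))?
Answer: -1085053/511 ≈ -2123.4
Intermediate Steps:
-4221/w + (-1352/441)/(1/(583 + 110)) = -4221/(-3577) + (-1352/441)/(1/(583 + 110)) = -4221*(-1/3577) + (-1352*1/441)/(1/693) = 603/511 - 1352/(441*1/693) = 603/511 - 1352/441*693 = 603/511 - 14872/7 = -1085053/511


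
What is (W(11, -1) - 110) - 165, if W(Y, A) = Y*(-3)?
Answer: -308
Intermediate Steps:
W(Y, A) = -3*Y
(W(11, -1) - 110) - 165 = (-3*11 - 110) - 165 = (-33 - 110) - 165 = -143 - 165 = -308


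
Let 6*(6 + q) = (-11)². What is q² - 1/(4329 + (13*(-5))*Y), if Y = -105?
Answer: 13431269/66924 ≈ 200.69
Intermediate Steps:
q = 85/6 (q = -6 + (⅙)*(-11)² = -6 + (⅙)*121 = -6 + 121/6 = 85/6 ≈ 14.167)
q² - 1/(4329 + (13*(-5))*Y) = (85/6)² - 1/(4329 + (13*(-5))*(-105)) = 7225/36 - 1/(4329 - 65*(-105)) = 7225/36 - 1/(4329 + 6825) = 7225/36 - 1/11154 = 13431269/66924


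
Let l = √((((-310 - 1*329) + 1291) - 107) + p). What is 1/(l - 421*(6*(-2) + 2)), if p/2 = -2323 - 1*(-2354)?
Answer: 4210/17723493 - √607/17723493 ≈ 0.00023615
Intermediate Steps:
p = 62 (p = 2*(-2323 - 1*(-2354)) = 2*(-2323 + 2354) = 2*31 = 62)
l = √607 (l = √((((-310 - 1*329) + 1291) - 107) + 62) = √((((-310 - 329) + 1291) - 107) + 62) = √(((-639 + 1291) - 107) + 62) = √((652 - 107) + 62) = √(545 + 62) = √607 ≈ 24.637)
1/(l - 421*(6*(-2) + 2)) = 1/(√607 - 421*(6*(-2) + 2)) = 1/(√607 - 421*(-12 + 2)) = 1/(√607 - 421*(-10)) = 1/(√607 + 4210) = 1/(4210 + √607)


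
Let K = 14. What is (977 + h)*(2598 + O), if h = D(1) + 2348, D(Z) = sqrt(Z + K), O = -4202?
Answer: -5333300 - 1604*sqrt(15) ≈ -5.3395e+6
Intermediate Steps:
D(Z) = sqrt(14 + Z) (D(Z) = sqrt(Z + 14) = sqrt(14 + Z))
h = 2348 + sqrt(15) (h = sqrt(14 + 1) + 2348 = sqrt(15) + 2348 = 2348 + sqrt(15) ≈ 2351.9)
(977 + h)*(2598 + O) = (977 + (2348 + sqrt(15)))*(2598 - 4202) = (3325 + sqrt(15))*(-1604) = -5333300 - 1604*sqrt(15)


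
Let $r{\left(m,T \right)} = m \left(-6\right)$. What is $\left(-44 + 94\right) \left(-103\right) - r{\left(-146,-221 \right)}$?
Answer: $-6026$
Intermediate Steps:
$r{\left(m,T \right)} = - 6 m$
$\left(-44 + 94\right) \left(-103\right) - r{\left(-146,-221 \right)} = \left(-44 + 94\right) \left(-103\right) - \left(-6\right) \left(-146\right) = 50 \left(-103\right) - 876 = -5150 - 876 = -6026$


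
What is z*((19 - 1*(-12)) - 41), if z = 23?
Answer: -230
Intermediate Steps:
z*((19 - 1*(-12)) - 41) = 23*((19 - 1*(-12)) - 41) = 23*((19 + 12) - 41) = 23*(31 - 41) = 23*(-10) = -230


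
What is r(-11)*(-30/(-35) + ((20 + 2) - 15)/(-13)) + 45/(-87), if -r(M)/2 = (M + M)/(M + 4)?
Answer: -46559/18473 ≈ -2.5204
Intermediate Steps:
r(M) = -4*M/(4 + M) (r(M) = -2*(M + M)/(M + 4) = -2*2*M/(4 + M) = -4*M/(4 + M))
r(-11)*(-30/(-35) + ((20 + 2) - 15)/(-13)) + 45/(-87) = (-4*(-11)/(4 - 11))*(-30/(-35) + ((20 + 2) - 15)/(-13)) + 45/(-87) = (-4*(-11)/(-7))*(-30*(-1/35) + (22 - 15)*(-1/13)) + 45*(-1/87) = (-4*(-11)*(-⅐))*(6/7 + 7*(-1/13)) - 15/29 = -44*(6/7 - 7/13)/7 - 15/29 = -44/7*29/91 - 15/29 = -1276/637 - 15/29 = -46559/18473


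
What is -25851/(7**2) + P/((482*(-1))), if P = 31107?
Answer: -1997775/3374 ≈ -592.11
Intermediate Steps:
-25851/(7**2) + P/((482*(-1))) = -25851/(7**2) + 31107/((482*(-1))) = -25851/49 + 31107/(-482) = -25851*1/49 + 31107*(-1/482) = -3693/7 - 31107/482 = -1997775/3374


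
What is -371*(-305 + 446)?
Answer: -52311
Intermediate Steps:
-371*(-305 + 446) = -371*141 = -52311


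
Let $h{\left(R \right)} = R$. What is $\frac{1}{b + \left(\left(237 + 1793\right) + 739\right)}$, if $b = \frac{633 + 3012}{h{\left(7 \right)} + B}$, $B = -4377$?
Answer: $\frac{874}{2419377} \approx 0.00036125$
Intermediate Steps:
$b = - \frac{729}{874}$ ($b = \frac{633 + 3012}{7 - 4377} = \frac{3645}{-4370} = 3645 \left(- \frac{1}{4370}\right) = - \frac{729}{874} \approx -0.8341$)
$\frac{1}{b + \left(\left(237 + 1793\right) + 739\right)} = \frac{1}{- \frac{729}{874} + \left(\left(237 + 1793\right) + 739\right)} = \frac{1}{- \frac{729}{874} + \left(2030 + 739\right)} = \frac{1}{- \frac{729}{874} + 2769} = \frac{1}{\frac{2419377}{874}} = \frac{874}{2419377}$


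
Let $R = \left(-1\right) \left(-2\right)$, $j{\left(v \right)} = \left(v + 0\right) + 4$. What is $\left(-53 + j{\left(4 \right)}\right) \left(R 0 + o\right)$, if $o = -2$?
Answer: $90$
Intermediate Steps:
$j{\left(v \right)} = 4 + v$ ($j{\left(v \right)} = v + 4 = 4 + v$)
$R = 2$
$\left(-53 + j{\left(4 \right)}\right) \left(R 0 + o\right) = \left(-53 + \left(4 + 4\right)\right) \left(2 \cdot 0 - 2\right) = \left(-53 + 8\right) \left(0 - 2\right) = \left(-45\right) \left(-2\right) = 90$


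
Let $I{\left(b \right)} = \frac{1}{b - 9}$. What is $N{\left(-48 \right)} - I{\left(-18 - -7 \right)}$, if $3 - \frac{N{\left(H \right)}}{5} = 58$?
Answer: $- \frac{5499}{20} \approx -274.95$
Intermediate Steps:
$N{\left(H \right)} = -275$ ($N{\left(H \right)} = 15 - 290 = -275$)
$I{\left(b \right)} = \frac{1}{-9 + b}$
$N{\left(-48 \right)} - I{\left(-18 - -7 \right)} = -275 - \frac{1}{-9 - 11} = -275 - \frac{1}{-20} = -275 - - \frac{1}{20} = -275 + \frac{1}{20} = - \frac{5499}{20}$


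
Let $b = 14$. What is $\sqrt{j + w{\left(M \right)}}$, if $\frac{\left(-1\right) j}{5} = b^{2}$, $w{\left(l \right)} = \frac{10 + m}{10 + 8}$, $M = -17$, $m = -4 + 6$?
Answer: $\frac{i \sqrt{8814}}{3} \approx 31.294 i$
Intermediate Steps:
$m = 2$
$w{\left(l \right)} = \frac{2}{3}$ ($w{\left(l \right)} = \frac{10 + 2}{10 + 8} = \frac{12}{18} = 12 \cdot \frac{1}{18} = \frac{2}{3}$)
$j = -980$ ($j = - 5 \cdot 14^{2} = \left(-5\right) 196 = -980$)
$\sqrt{j + w{\left(M \right)}} = \sqrt{-980 + \frac{2}{3}} = \sqrt{- \frac{2938}{3}} = \frac{i \sqrt{8814}}{3}$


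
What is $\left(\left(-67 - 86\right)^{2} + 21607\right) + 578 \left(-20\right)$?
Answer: $33456$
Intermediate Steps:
$\left(\left(-67 - 86\right)^{2} + 21607\right) + 578 \left(-20\right) = \left(\left(-153\right)^{2} + 21607\right) - 11560 = \left(23409 + 21607\right) - 11560 = 45016 - 11560 = 33456$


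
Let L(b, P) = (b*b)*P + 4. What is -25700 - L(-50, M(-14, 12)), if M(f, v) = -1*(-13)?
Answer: -58204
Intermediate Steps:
M(f, v) = 13
L(b, P) = 4 + P*b² (L(b, P) = b²*P + 4 = P*b² + 4 = 4 + P*b²)
-25700 - L(-50, M(-14, 12)) = -25700 - (4 + 13*(-50)²) = -25700 - (4 + 13*2500) = -25700 - (4 + 32500) = -25700 - 1*32504 = -25700 - 32504 = -58204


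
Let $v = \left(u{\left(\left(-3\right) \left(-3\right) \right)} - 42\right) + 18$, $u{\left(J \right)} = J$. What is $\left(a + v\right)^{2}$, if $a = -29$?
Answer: $1936$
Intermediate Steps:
$v = -15$ ($v = \left(\left(-3\right) \left(-3\right) - 42\right) + 18 = \left(9 - 42\right) + 18 = -33 + 18 = -15$)
$\left(a + v\right)^{2} = \left(-29 - 15\right)^{2} = \left(-44\right)^{2} = 1936$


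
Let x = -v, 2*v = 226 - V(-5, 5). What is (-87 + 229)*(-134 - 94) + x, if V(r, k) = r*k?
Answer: -65003/2 ≈ -32502.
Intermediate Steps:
V(r, k) = k*r
v = 251/2 (v = (226 - 5*(-5))/2 = (226 - 1*(-25))/2 = (226 + 25)/2 = (½)*251 = 251/2 ≈ 125.50)
x = -251/2 (x = -1*251/2 = -251/2 ≈ -125.50)
(-87 + 229)*(-134 - 94) + x = (-87 + 229)*(-134 - 94) - 251/2 = 142*(-228) - 251/2 = -32376 - 251/2 = -65003/2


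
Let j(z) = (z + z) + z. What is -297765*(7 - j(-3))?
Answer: -4764240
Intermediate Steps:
j(z) = 3*z (j(z) = 2*z + z = 3*z)
-297765*(7 - j(-3)) = -297765*(7 - 3*(-3)) = -297765*(7 - 1*(-9)) = -297765*(7 + 9) = -297765*16 = -4764240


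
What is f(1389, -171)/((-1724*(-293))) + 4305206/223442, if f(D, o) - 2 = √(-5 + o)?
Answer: 543674441019/28216926086 + I*√11/126283 ≈ 19.268 + 2.6263e-5*I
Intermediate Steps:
f(D, o) = 2 + √(-5 + o)
f(1389, -171)/((-1724*(-293))) + 4305206/223442 = (2 + √(-5 - 171))/((-1724*(-293))) + 4305206/223442 = (2 + √(-176))/505132 + 4305206*(1/223442) = (2 + 4*I*√11)*(1/505132) + 2152603/111721 = (1/252566 + I*√11/126283) + 2152603/111721 = 543674441019/28216926086 + I*√11/126283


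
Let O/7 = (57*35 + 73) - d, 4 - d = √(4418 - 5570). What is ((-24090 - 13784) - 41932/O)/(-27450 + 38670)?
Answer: (-1590708*√2 + 136811371*I)/(471240*(√2 - 86*I)) ≈ -3.3758 + 4.2525e-6*I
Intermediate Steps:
d = 4 - 24*I*√2 (d = 4 - √(4418 - 5570) = 4 - √(-1152) = 4 - 24*I*√2 ≈ 4.0 - 33.941*I)
O = 14448 + 168*I*√2 (O = 7*((57*35 + 73) - (4 - 24*I*√2)) = 7*((1995 + 73) + (-4 + 24*I*√2)) = 7*(2068 + (-4 + 24*I*√2)) = 7*(2064 + 24*I*√2) = 14448 + 168*I*√2 ≈ 14448.0 + 237.59*I)
((-24090 - 13784) - 41932/O)/(-27450 + 38670) = ((-24090 - 13784) - 41932/(14448 + 168*I*√2))/(-27450 + 38670) = (-37874 - 41932/(14448 + 168*I*√2))/11220 = (-37874 - 41932/(14448 + 168*I*√2))*(1/11220) = -18937/5610 - 953/(255*(14448 + 168*I*√2))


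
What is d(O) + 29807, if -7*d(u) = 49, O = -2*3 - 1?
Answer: 29800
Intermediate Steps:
O = -7 (O = -6 - 1 = -7)
d(u) = -7 (d(u) = -⅐*49 = -7)
d(O) + 29807 = -7 + 29807 = 29800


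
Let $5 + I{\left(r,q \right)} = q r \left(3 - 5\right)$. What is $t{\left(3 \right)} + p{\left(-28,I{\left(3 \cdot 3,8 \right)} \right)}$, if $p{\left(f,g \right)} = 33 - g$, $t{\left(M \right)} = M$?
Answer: $185$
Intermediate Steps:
$I{\left(r,q \right)} = -5 - 2 q r$ ($I{\left(r,q \right)} = -5 + q r \left(3 - 5\right) = -5 + q r \left(-2\right) = -5 - 2 q r$)
$t{\left(3 \right)} + p{\left(-28,I{\left(3 \cdot 3,8 \right)} \right)} = 3 - \left(-38 - 16 \cdot 3 \cdot 3\right) = 3 - \left(-38 - 16 \cdot 9\right) = 3 + \left(33 - \left(-5 - 144\right)\right) = 3 + \left(33 - -149\right) = 3 + \left(33 + 149\right) = 3 + 182 = 185$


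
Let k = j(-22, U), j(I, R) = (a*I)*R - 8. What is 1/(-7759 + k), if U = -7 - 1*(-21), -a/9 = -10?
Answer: -1/35487 ≈ -2.8179e-5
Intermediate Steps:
a = 90 (a = -9*(-10) = 90)
U = 14 (U = -7 + 21 = 14)
j(I, R) = -8 + 90*I*R (j(I, R) = (90*I)*R - 8 = 90*I*R - 8 = -8 + 90*I*R)
k = -27728 (k = -8 + 90*(-22)*14 = -8 - 27720 = -27728)
1/(-7759 + k) = 1/(-7759 - 27728) = 1/(-35487) = -1/35487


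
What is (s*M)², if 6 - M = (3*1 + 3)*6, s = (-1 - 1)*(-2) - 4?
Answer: 0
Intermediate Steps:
s = 0 (s = -2*(-2) - 4 = 4 - 4 = 0)
M = -30 (M = 6 - (3*1 + 3)*6 = 6 - (3 + 3)*6 = 6 - 6*6 = 6 - 1*36 = 6 - 36 = -30)
(s*M)² = (0*(-30))² = 0² = 0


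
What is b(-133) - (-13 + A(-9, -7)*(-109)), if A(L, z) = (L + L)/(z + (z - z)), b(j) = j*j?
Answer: 125876/7 ≈ 17982.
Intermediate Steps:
b(j) = j²
A(L, z) = 2*L/z (A(L, z) = (2*L)/(z + 0) = (2*L)/z = 2*L/z)
b(-133) - (-13 + A(-9, -7)*(-109)) = (-133)² - (-13 + (2*(-9)/(-7))*(-109)) = 17689 - (-13 + (2*(-9)*(-⅐))*(-109)) = 17689 - (-13 + (18/7)*(-109)) = 17689 - (-13 - 1962/7) = 17689 - 1*(-2053/7) = 17689 + 2053/7 = 125876/7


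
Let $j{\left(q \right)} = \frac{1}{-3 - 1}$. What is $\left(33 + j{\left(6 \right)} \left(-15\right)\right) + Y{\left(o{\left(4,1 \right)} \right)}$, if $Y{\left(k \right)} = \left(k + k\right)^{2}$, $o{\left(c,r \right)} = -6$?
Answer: $\frac{723}{4} \approx 180.75$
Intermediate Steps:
$Y{\left(k \right)} = 4 k^{2}$ ($Y{\left(k \right)} = \left(2 k\right)^{2} = 4 k^{2}$)
$j{\left(q \right)} = - \frac{1}{4}$ ($j{\left(q \right)} = \frac{1}{-4} = - \frac{1}{4}$)
$\left(33 + j{\left(6 \right)} \left(-15\right)\right) + Y{\left(o{\left(4,1 \right)} \right)} = \left(33 - - \frac{15}{4}\right) + 4 \left(-6\right)^{2} = \left(33 + \frac{15}{4}\right) + 4 \cdot 36 = \frac{147}{4} + 144 = \frac{723}{4}$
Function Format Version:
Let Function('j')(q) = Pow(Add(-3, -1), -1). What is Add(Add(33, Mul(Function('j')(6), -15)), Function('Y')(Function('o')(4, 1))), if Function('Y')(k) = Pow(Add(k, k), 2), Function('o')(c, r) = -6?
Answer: Rational(723, 4) ≈ 180.75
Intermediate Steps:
Function('Y')(k) = Mul(4, Pow(k, 2)) (Function('Y')(k) = Pow(Mul(2, k), 2) = Mul(4, Pow(k, 2)))
Function('j')(q) = Rational(-1, 4) (Function('j')(q) = Pow(-4, -1) = Rational(-1, 4))
Add(Add(33, Mul(Function('j')(6), -15)), Function('Y')(Function('o')(4, 1))) = Add(Add(33, Mul(Rational(-1, 4), -15)), Mul(4, Pow(-6, 2))) = Add(Add(33, Rational(15, 4)), Mul(4, 36)) = Add(Rational(147, 4), 144) = Rational(723, 4)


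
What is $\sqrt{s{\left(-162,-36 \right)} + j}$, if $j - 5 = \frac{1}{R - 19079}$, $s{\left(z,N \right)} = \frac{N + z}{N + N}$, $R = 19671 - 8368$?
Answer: $\frac{\sqrt{361578}}{216} \approx 2.7839$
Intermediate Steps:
$R = 11303$ ($R = 19671 - 8368 = 11303$)
$s{\left(z,N \right)} = \frac{N + z}{2 N}$
$j = \frac{38879}{7776}$ ($j = 5 + \frac{1}{11303 - 19079} = 5 + \frac{1}{-7776} = 5 - \frac{1}{7776} = \frac{38879}{7776} \approx 4.9999$)
$\sqrt{s{\left(-162,-36 \right)} + j} = \sqrt{\frac{-36 - 162}{2 \left(-36\right)} + \frac{38879}{7776}} = \sqrt{\frac{1}{2} \left(- \frac{1}{36}\right) \left(-198\right) + \frac{38879}{7776}} = \sqrt{\frac{11}{4} + \frac{38879}{7776}} = \sqrt{\frac{60263}{7776}} = \frac{\sqrt{361578}}{216}$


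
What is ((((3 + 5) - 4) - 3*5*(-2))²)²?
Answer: 1336336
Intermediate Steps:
((((3 + 5) - 4) - 3*5*(-2))²)² = (((8 - 4) - 15*(-2))²)² = ((4 + 30)²)² = (34²)² = 1156² = 1336336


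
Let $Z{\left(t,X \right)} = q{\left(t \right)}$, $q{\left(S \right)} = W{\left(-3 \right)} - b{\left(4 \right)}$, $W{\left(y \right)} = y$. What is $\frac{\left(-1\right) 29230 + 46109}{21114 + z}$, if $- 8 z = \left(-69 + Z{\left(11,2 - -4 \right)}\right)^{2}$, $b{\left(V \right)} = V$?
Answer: $\frac{16879}{20392} \approx 0.82773$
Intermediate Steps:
$q{\left(S \right)} = -7$ ($q{\left(S \right)} = -3 - 4 = -7$)
$Z{\left(t,X \right)} = -7$
$z = -722$ ($z = - \frac{\left(-69 - 7\right)^{2}}{8} = - \frac{\left(-76\right)^{2}}{8} = \left(- \frac{1}{8}\right) 5776 = -722$)
$\frac{\left(-1\right) 29230 + 46109}{21114 + z} = \frac{\left(-1\right) 29230 + 46109}{21114 - 722} = \frac{-29230 + 46109}{20392} = 16879 \cdot \frac{1}{20392} = \frac{16879}{20392}$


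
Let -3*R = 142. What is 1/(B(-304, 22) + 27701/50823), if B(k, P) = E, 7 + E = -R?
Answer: 50823/2077562 ≈ 0.024463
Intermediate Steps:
R = -142/3 (R = -1/3*142 = -142/3 ≈ -47.333)
E = 121/3 (E = -7 - 1*(-142/3) = -7 + 142/3 = 121/3 ≈ 40.333)
B(k, P) = 121/3
1/(B(-304, 22) + 27701/50823) = 1/(121/3 + 27701/50823) = 1/(2077562/50823) = 50823/2077562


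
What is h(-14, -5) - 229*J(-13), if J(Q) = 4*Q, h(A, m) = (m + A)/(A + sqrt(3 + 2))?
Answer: 2274694/191 + 19*sqrt(5)/191 ≈ 11910.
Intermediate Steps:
h(A, m) = (A + m)/(A + sqrt(5))
h(-14, -5) - 229*J(-13) = (-14 - 5)/(-14 + sqrt(5)) - 916*(-13) = -19/(-14 + sqrt(5)) - 229*(-52) = -19/(-14 + sqrt(5)) + 11908 = 11908 - 19/(-14 + sqrt(5))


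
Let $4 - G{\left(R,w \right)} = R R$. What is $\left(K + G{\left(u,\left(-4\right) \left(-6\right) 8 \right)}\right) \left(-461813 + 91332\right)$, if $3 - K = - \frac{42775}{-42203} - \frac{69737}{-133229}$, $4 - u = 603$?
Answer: $\frac{43964905414003704852}{330744911} \approx 1.3293 \cdot 10^{11}$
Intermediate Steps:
$u = -599$ ($u = 4 - 603 = -599$)
$K = \frac{8226009375}{5622663487}$ ($K = 3 - \left(- \frac{42775}{-42203} - \frac{69737}{-133229}\right) = 3 - \left(\left(-42775\right) \left(- \frac{1}{42203}\right) - - \frac{69737}{133229}\right) = 3 - \left(\frac{42775}{42203} + \frac{69737}{133229}\right) = 3 - \frac{8641981086}{5622663487} = \frac{8226009375}{5622663487} \approx 1.463$)
$G{\left(R,w \right)} = 4 - R^{2}$ ($G{\left(R,w \right)} = 4 - R R = 4 - R^{2}$)
$\left(K + G{\left(u,\left(-4\right) \left(-6\right) 8 \right)}\right) \left(-461813 + 91332\right) = \left(\frac{8226009375}{5622663487} + \left(4 - \left(-599\right)^{2}\right)\right) \left(-461813 + 91332\right) = \left(\frac{8226009375}{5622663487} + \left(4 - 358801\right)\right) \left(-370481\right) = \left(\frac{8226009375}{5622663487} - 358797\right) \left(-370481\right) = \left(- \frac{2017386565135764}{5622663487}\right) \left(-370481\right) = \frac{43964905414003704852}{330744911}$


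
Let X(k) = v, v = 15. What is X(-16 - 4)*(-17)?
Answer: -255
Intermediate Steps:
X(k) = 15
X(-16 - 4)*(-17) = 15*(-17) = -255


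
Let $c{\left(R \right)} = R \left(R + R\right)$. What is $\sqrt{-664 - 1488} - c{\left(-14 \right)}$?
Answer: $-392 + 2 i \sqrt{538} \approx -392.0 + 46.39 i$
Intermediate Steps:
$c{\left(R \right)} = 2 R^{2}$ ($c{\left(R \right)} = R 2 R = 2 R^{2}$)
$\sqrt{-664 - 1488} - c{\left(-14 \right)} = \sqrt{-664 - 1488} - 2 \left(-14\right)^{2} = \sqrt{-2152} - 2 \cdot 196 = 2 i \sqrt{538} - 392 = -392 + 2 i \sqrt{538}$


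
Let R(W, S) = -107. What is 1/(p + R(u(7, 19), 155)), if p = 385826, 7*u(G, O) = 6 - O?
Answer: 1/385719 ≈ 2.5926e-6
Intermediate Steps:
u(G, O) = 6/7 - O/7 (u(G, O) = (6 - O)/7 = 6/7 - O/7)
1/(p + R(u(7, 19), 155)) = 1/(385826 - 107) = 1/385719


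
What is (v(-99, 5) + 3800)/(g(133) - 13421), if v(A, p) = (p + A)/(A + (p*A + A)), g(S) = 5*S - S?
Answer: -2633494/8932077 ≈ -0.29484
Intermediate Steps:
g(S) = 4*S
v(A, p) = (A + p)/(2*A + A*p) (v(A, p) = (A + p)/(A + (A*p + A)) = (A + p)/(A + (A + A*p)) = (A + p)/(2*A + A*p))
(v(-99, 5) + 3800)/(g(133) - 13421) = ((-99 + 5)/((-99)*(2 + 5)) + 3800)/(4*133 - 13421) = (-1/99*(-94)/7 + 3800)/(532 - 13421) = (-1/99*1/7*(-94) + 3800)/(-12889) = (94/693 + 3800)*(-1/12889) = (2633494/693)*(-1/12889) = -2633494/8932077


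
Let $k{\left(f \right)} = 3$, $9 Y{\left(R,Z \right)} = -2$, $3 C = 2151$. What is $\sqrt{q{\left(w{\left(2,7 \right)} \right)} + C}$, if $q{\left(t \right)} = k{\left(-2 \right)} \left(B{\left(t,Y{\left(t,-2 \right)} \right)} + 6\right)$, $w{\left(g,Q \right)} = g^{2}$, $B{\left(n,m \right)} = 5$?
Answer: $5 \sqrt{30} \approx 27.386$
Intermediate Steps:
$C = 717$ ($C = \frac{1}{3} \cdot 2151 = 717$)
$Y{\left(R,Z \right)} = - \frac{2}{9}$ ($Y{\left(R,Z \right)} = \frac{1}{9} \left(-2\right) = - \frac{2}{9}$)
$q{\left(t \right)} = 33$ ($q{\left(t \right)} = 3 \left(5 + 6\right) = 3 \cdot 11 = 33$)
$\sqrt{q{\left(w{\left(2,7 \right)} \right)} + C} = \sqrt{33 + 717} = \sqrt{750} = 5 \sqrt{30}$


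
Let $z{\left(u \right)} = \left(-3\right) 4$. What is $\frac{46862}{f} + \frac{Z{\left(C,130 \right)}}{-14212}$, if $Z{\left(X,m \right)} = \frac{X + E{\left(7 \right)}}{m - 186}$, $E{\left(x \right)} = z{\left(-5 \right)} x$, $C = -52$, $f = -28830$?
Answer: $- \frac{137132627}{84356580} \approx -1.6256$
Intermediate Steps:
$z{\left(u \right)} = -12$
$E{\left(x \right)} = - 12 x$
$Z{\left(X,m \right)} = \frac{-84 + X}{-186 + m}$ ($Z{\left(X,m \right)} = \frac{X - 84}{m - 186} = \frac{X - 84}{-186 + m} = \frac{-84 + X}{-186 + m}$)
$\frac{46862}{f} + \frac{Z{\left(C,130 \right)}}{-14212} = \frac{46862}{-28830} + \frac{\frac{1}{-186 + 130} \left(-84 - 52\right)}{-14212} = 46862 \left(- \frac{1}{28830}\right) + \frac{1}{-56} \left(-136\right) \left(- \frac{1}{14212}\right) = - \frac{23431}{14415} + \left(- \frac{1}{56}\right) \left(-136\right) \left(- \frac{1}{14212}\right) = - \frac{23431}{14415} + \frac{17}{7} \left(- \frac{1}{14212}\right) = - \frac{23431}{14415} - \frac{1}{5852} = - \frac{137132627}{84356580}$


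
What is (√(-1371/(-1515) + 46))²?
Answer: 23687/505 ≈ 46.905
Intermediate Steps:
(√(-1371/(-1515) + 46))² = (√(-1371*(-1/1515) + 46))² = (√(457/505 + 46))² = (√(23687/505))² = (√11961935/505)² = 23687/505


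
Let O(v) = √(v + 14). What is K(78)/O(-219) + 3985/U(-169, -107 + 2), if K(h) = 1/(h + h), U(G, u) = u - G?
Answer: 3985/64 - I*√205/31980 ≈ 62.266 - 0.00044771*I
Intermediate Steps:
O(v) = √(14 + v)
K(h) = 1/(2*h)
K(78)/O(-219) + 3985/U(-169, -107 + 2) = ((½)/78)/(√(14 - 219)) + 3985/((-107 + 2) - 1*(-169)) = ((½)*(1/78))/(√(-205)) + 3985/(-105 + 169) = 1/(156*((I*√205))) + 3985/64 = (-I*√205/205)/156 + 3985*(1/64) = -I*√205/31980 + 3985/64 = 3985/64 - I*√205/31980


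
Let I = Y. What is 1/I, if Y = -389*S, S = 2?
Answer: -1/778 ≈ -0.0012853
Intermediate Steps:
Y = -778 (Y = -389*2 = -778)
I = -778
1/I = 1/(-778) = -1/778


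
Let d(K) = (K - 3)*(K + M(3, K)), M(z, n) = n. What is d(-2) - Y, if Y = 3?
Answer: 17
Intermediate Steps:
d(K) = 2*K*(-3 + K) (d(K) = (K - 3)*(K + K) = (-3 + K)*(2*K) = 2*K*(-3 + K))
d(-2) - Y = 2*(-2)*(-3 - 2) - 1*3 = 2*(-2)*(-5) - 3 = 20 - 3 = 17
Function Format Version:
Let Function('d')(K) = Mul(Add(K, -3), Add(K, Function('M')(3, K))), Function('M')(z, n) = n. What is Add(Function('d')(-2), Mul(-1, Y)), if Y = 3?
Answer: 17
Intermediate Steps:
Function('d')(K) = Mul(2, K, Add(-3, K)) (Function('d')(K) = Mul(Add(K, -3), Add(K, K)) = Mul(Add(-3, K), Mul(2, K)) = Mul(2, K, Add(-3, K)))
Add(Function('d')(-2), Mul(-1, Y)) = Add(Mul(2, -2, Add(-3, -2)), Mul(-1, 3)) = Add(Mul(2, -2, -5), -3) = Add(20, -3) = 17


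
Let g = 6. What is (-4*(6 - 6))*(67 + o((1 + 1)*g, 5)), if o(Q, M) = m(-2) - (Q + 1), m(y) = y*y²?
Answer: 0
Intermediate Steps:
m(y) = y³
o(Q, M) = -9 - Q (o(Q, M) = (-2)³ - (Q + 1) = -8 - (1 + Q) = -8 + (-1 - Q) = -9 - Q)
(-4*(6 - 6))*(67 + o((1 + 1)*g, 5)) = (-4*(6 - 6))*(67 + (-9 - (1 + 1)*6)) = (-4*0)*(67 + (-9 - 2*6)) = 0*(67 + (-9 - 1*12)) = 0*(67 + (-9 - 12)) = 0*(67 - 21) = 0*46 = 0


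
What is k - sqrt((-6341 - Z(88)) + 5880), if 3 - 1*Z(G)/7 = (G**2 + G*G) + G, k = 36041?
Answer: 36041 - 5*sqrt(4342) ≈ 35712.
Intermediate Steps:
Z(G) = 21 - 14*G**2 - 7*G (Z(G) = 21 - 7*((G**2 + G*G) + G) = 21 - 7*((G**2 + G**2) + G) = 21 - 7*(2*G**2 + G) = 21 - 7*(G + 2*G**2) = 21 + (-14*G**2 - 7*G) = 21 - 14*G**2 - 7*G)
k - sqrt((-6341 - Z(88)) + 5880) = 36041 - sqrt((-6341 - (21 - 14*88**2 - 7*88)) + 5880) = 36041 - sqrt((-6341 - (21 - 14*7744 - 616)) + 5880) = 36041 - sqrt((-6341 - (21 - 108416 - 616)) + 5880) = 36041 - sqrt((-6341 - 1*(-109011)) + 5880) = 36041 - sqrt((-6341 + 109011) + 5880) = 36041 - sqrt(102670 + 5880) = 36041 - sqrt(108550) = 36041 - 5*sqrt(4342)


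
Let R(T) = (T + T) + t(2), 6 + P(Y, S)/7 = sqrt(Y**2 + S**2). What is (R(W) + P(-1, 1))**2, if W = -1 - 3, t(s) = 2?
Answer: 2402 - 672*sqrt(2) ≈ 1451.6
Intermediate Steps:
P(Y, S) = -42 + 7*sqrt(S**2 + Y**2) (P(Y, S) = -42 + 7*sqrt(Y**2 + S**2) = -42 + 7*sqrt(S**2 + Y**2))
W = -4
R(T) = 2 + 2*T (R(T) = (T + T) + 2 = 2*T + 2 = 2 + 2*T)
(R(W) + P(-1, 1))**2 = ((2 + 2*(-4)) + (-42 + 7*sqrt(1**2 + (-1)**2)))**2 = ((2 - 8) + (-42 + 7*sqrt(1 + 1)))**2 = (-6 + (-42 + 7*sqrt(2)))**2 = (-48 + 7*sqrt(2))**2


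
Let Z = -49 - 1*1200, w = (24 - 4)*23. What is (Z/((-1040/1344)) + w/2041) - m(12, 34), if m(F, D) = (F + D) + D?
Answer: 15657712/10205 ≈ 1534.3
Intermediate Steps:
w = 460 (w = 20*23 = 460)
m(F, D) = F + 2*D (m(F, D) = (D + F) + D = F + 2*D)
Z = -1249 (Z = -49 - 1200 = -1249)
(Z/((-1040/1344)) + w/2041) - m(12, 34) = (-1249/((-1040/1344)) + 460/2041) - (12 + 2*34) = (-1249/((-1040*1/1344)) + 460*(1/2041)) - (12 + 68) = (-1249/(-65/84) + 460/2041) - 1*80 = (-1249*(-84/65) + 460/2041) - 80 = (104916/65 + 460/2041) - 80 = 16474112/10205 - 80 = 15657712/10205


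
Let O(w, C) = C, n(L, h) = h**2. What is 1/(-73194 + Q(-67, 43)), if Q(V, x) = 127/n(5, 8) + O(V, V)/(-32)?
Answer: -64/4684155 ≈ -1.3663e-5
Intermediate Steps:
Q(V, x) = 127/64 - V/32 (Q(V, x) = 127/(8**2) + V/(-32) = 127/64 + V*(-1/32) = 127*(1/64) - V/32 = 127/64 - V/32)
1/(-73194 + Q(-67, 43)) = 1/(-73194 + (127/64 - 1/32*(-67))) = 1/(-73194 + (127/64 + 67/32)) = 1/(-73194 + 261/64) = 1/(-4684155/64) = -64/4684155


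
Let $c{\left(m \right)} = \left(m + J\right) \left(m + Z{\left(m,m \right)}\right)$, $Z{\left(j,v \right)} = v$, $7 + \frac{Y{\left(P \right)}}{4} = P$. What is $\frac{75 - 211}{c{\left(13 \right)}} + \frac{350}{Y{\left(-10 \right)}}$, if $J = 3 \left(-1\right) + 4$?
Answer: $- \frac{17081}{3094} \approx -5.5207$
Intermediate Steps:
$Y{\left(P \right)} = -28 + 4 P$
$J = 1$ ($J = -3 + 4 = 1$)
$c{\left(m \right)} = 2 m \left(1 + m\right)$ ($c{\left(m \right)} = \left(m + 1\right) \left(m + m\right) = \left(1 + m\right) 2 m = 2 m \left(1 + m\right)$)
$\frac{75 - 211}{c{\left(13 \right)}} + \frac{350}{Y{\left(-10 \right)}} = \frac{75 - 211}{2 \cdot 13 \left(1 + 13\right)} + \frac{350}{-28 + 4 \left(-10\right)} = \frac{75 - 211}{2 \cdot 13 \cdot 14} + \frac{350}{-28 - 40} = - \frac{136}{364} + \frac{350}{-68} = \left(-136\right) \frac{1}{364} + 350 \left(- \frac{1}{68}\right) = - \frac{34}{91} - \frac{175}{34} = - \frac{17081}{3094}$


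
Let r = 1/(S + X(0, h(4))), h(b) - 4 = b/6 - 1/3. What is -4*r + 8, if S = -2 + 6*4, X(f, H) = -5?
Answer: 132/17 ≈ 7.7647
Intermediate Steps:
h(b) = 11/3 + b/6 (h(b) = 4 + (b/6 - 1/3) = 4 + (b*(⅙) - 1*⅓) = 4 + (b/6 - ⅓) = 4 + (-⅓ + b/6) = 11/3 + b/6)
S = 22 (S = -2 + 24 = 22)
r = 1/17 (r = 1/(22 - 5) = 1/17 ≈ 0.058824)
-4*r + 8 = -4*1/17 + 8 = -4/17 + 8 = 132/17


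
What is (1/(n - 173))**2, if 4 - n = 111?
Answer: 1/78400 ≈ 1.2755e-5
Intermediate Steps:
n = -107 (n = 4 - 1*111 = 4 - 111 = -107)
(1/(n - 173))**2 = (1/(-107 - 173))**2 = (1/(-280))**2 = (-1/280)**2 = 1/78400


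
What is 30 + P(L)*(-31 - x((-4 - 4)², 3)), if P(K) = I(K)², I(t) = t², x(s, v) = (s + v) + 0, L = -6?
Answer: -126978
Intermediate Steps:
x(s, v) = s + v
P(K) = K⁴ (P(K) = (K²)² = K⁴)
30 + P(L)*(-31 - x((-4 - 4)², 3)) = 30 + (-6)⁴*(-31 - ((-4 - 4)² + 3)) = 30 + 1296*(-31 - ((-8)² + 3)) = 30 + 1296*(-31 - (64 + 3)) = 30 + 1296*(-31 - 1*67) = 30 + 1296*(-31 - 67) = 30 + 1296*(-98) = 30 - 127008 = -126978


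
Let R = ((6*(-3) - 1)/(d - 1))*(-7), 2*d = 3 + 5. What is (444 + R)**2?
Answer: 2146225/9 ≈ 2.3847e+5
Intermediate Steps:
d = 4 (d = (3 + 5)/2 = (1/2)*8 = 4)
R = 133/3 (R = ((6*(-3) - 1)/(4 - 1))*(-7) = ((-18 - 1)/3)*(-7) = -19*1/3*(-7) = -19/3*(-7) = 133/3 ≈ 44.333)
(444 + R)**2 = (444 + 133/3)**2 = (1465/3)**2 = 2146225/9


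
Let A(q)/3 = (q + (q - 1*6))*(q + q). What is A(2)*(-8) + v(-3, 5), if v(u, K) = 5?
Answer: 197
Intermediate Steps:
A(q) = 6*q*(-6 + 2*q) (A(q) = 3*((q + (q - 1*6))*(q + q)) = 3*((q + (q - 6))*(2*q)) = 3*((q + (-6 + q))*(2*q)) = 3*((-6 + 2*q)*(2*q)) = 3*(2*q*(-6 + 2*q)) = 6*q*(-6 + 2*q))
A(2)*(-8) + v(-3, 5) = (12*2*(-3 + 2))*(-8) + 5 = (12*2*(-1))*(-8) + 5 = -24*(-8) + 5 = 192 + 5 = 197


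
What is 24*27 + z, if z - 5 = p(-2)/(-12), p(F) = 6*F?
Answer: 654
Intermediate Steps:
z = 6 (z = 5 + (6*(-2))/(-12) = 5 - 12*(-1/12) = 5 + 1 = 6)
24*27 + z = 24*27 + 6 = 648 + 6 = 654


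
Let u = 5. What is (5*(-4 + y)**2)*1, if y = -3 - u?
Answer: 720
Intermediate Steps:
y = -8 (y = -3 - 1*5 = -3 - 5 = -8)
(5*(-4 + y)**2)*1 = (5*(-4 - 8)**2)*1 = (5*(-12)**2)*1 = (5*144)*1 = 720*1 = 720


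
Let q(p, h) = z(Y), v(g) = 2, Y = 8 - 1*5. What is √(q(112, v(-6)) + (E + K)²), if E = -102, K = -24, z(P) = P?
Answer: √15879 ≈ 126.01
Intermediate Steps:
Y = 3 (Y = 8 - 5 = 3)
q(p, h) = 3
√(q(112, v(-6)) + (E + K)²) = √(3 + (-102 - 24)²) = √(3 + (-126)²) = √(3 + 15876) = √15879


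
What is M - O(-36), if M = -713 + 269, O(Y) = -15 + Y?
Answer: -393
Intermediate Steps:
M = -444
M - O(-36) = -444 - (-15 - 36) = -444 - 1*(-51) = -444 + 51 = -393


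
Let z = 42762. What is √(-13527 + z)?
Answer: √29235 ≈ 170.98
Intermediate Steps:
√(-13527 + z) = √(-13527 + 42762) = √29235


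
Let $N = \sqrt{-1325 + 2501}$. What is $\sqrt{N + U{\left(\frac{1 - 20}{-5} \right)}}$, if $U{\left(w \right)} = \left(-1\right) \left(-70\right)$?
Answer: $\sqrt{70 + 14 \sqrt{6}} \approx 10.212$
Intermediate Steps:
$N = 14 \sqrt{6}$ ($N = \sqrt{1176} = 14 \sqrt{6} \approx 34.293$)
$U{\left(w \right)} = 70$
$\sqrt{N + U{\left(\frac{1 - 20}{-5} \right)}} = \sqrt{14 \sqrt{6} + 70} = \sqrt{70 + 14 \sqrt{6}}$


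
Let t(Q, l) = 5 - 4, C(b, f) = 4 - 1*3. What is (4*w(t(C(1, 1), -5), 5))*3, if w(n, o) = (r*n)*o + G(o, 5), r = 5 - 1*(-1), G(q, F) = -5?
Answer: 300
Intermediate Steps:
C(b, f) = 1 (C(b, f) = 4 - 3 = 1)
t(Q, l) = 1
r = 6 (r = 5 + 1 = 6)
w(n, o) = -5 + 6*n*o (w(n, o) = (6*n)*o - 5 = 6*n*o - 5 = -5 + 6*n*o)
(4*w(t(C(1, 1), -5), 5))*3 = (4*(-5 + 6*1*5))*3 = (4*(-5 + 30))*3 = (4*25)*3 = 100*3 = 300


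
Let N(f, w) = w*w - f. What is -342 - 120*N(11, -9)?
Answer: -8742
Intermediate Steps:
N(f, w) = w**2 - f
-342 - 120*N(11, -9) = -342 - 120*((-9)**2 - 1*11) = -342 - 120*(81 - 11) = -342 - 120*70 = -342 - 8400 = -8742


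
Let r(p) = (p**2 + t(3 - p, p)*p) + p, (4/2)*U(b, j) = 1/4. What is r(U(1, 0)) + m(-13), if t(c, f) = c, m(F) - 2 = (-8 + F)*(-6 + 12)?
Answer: -247/2 ≈ -123.50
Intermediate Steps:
U(b, j) = 1/8 (U(b, j) = (1/2)/4 = (1/2)*(1/4) = 1/8)
m(F) = -46 + 6*F (m(F) = 2 + (-8 + F)*(-6 + 12) = 2 + (-8 + F)*6 = 2 + (-48 + 6*F) = -46 + 6*F)
r(p) = p + p**2 + p*(3 - p) (r(p) = (p**2 + (3 - p)*p) + p = (p**2 + p*(3 - p)) + p = p + p**2 + p*(3 - p))
r(U(1, 0)) + m(-13) = 4*(1/8) + (-46 + 6*(-13)) = 1/2 + (-46 - 78) = 1/2 - 124 = -247/2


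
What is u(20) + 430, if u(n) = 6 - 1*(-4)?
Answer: 440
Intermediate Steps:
u(n) = 10 (u(n) = 6 + 4 = 10)
u(20) + 430 = 10 + 430 = 440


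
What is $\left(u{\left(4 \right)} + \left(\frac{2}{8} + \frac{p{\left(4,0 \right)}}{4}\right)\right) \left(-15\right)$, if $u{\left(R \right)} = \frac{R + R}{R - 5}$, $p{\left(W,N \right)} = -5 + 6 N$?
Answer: $135$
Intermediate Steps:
$u{\left(R \right)} = \frac{2 R}{-5 + R}$
$\left(u{\left(4 \right)} + \left(\frac{2}{8} + \frac{p{\left(4,0 \right)}}{4}\right)\right) \left(-15\right) = \left(2 \cdot 4 \frac{1}{-5 + 4} + \left(\frac{2}{8} + \frac{-5 + 6 \cdot 0}{4}\right)\right) \left(-15\right) = \left(2 \cdot 4 \frac{1}{-1} + \left(2 \cdot \frac{1}{8} + \left(-5 + 0\right) \frac{1}{4}\right)\right) \left(-15\right) = \left(2 \cdot 4 \left(-1\right) + \left(\frac{1}{4} - \frac{5}{4}\right)\right) \left(-15\right) = \left(-8 + \left(\frac{1}{4} - \frac{5}{4}\right)\right) \left(-15\right) = \left(-8 - 1\right) \left(-15\right) = \left(-9\right) \left(-15\right) = 135$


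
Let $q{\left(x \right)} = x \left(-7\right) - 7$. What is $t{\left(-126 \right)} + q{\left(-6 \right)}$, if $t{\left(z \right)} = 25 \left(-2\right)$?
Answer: $-15$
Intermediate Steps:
$t{\left(z \right)} = -50$
$q{\left(x \right)} = -7 - 7 x$ ($q{\left(x \right)} = - 7 x - 7 = -7 - 7 x$)
$t{\left(-126 \right)} + q{\left(-6 \right)} = -50 - -35 = -50 + \left(-7 + 42\right) = -50 + 35 = -15$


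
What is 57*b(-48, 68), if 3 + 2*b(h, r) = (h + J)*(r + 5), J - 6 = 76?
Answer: 141303/2 ≈ 70652.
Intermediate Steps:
J = 82 (J = 6 + 76 = 82)
b(h, r) = -3/2 + (5 + r)*(82 + h)/2 (b(h, r) = -3/2 + ((h + 82)*(r + 5))/2 = -3/2 + ((82 + h)*(5 + r))/2 = -3/2 + ((5 + r)*(82 + h))/2 = -3/2 + (5 + r)*(82 + h)/2)
57*b(-48, 68) = 57*(407/2 + 41*68 + (5/2)*(-48) + (1/2)*(-48)*68) = 57*(407/2 + 2788 - 120 - 1632) = 57*(2479/2) = 141303/2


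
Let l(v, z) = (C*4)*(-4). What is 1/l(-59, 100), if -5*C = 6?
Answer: 5/96 ≈ 0.052083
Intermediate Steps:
C = -6/5 (C = -1/5*6 = -6/5 ≈ -1.2000)
l(v, z) = 96/5 (l(v, z) = -6/5*4*(-4) = -24/5*(-4) = 96/5)
1/l(-59, 100) = 1/(96/5) = 5/96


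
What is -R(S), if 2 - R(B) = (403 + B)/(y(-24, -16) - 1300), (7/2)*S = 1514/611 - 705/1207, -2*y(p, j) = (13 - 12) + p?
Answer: -10257709004/4434449201 ≈ -2.3132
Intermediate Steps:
y(p, j) = -½ - p/2 (y(p, j) = -((13 - 12) + p)/2 = -(1 + p)/2 = -½ - p/2)
S = 2793286/5162339 (S = 2*(1514/611 - 705/1207)/7 = (2/7)*(1396643/737477) = 2793286/5162339 ≈ 0.54109)
R(B) = 5960/2577 + 2*B/2577 (R(B) = 2 - (403 + B)/((-½ - ½*(-24)) - 1300) = 2 - (403 + B)/((-½ + 12) - 1300) = 2 - (403 + B)/(23/2 - 1300) = 2 - (403 + B)/(-2577/2) = 2 - (403 + B)*(-2)/2577 = 2 - (-806/2577 - 2*B/2577) = 2 + (806/2577 + 2*B/2577) = 5960/2577 + 2*B/2577)
-R(S) = -(5960/2577 + (2/2577)*(2793286/5162339)) = -(5960/2577 + 5586572/13303347603) = -1*10257709004/4434449201 = -10257709004/4434449201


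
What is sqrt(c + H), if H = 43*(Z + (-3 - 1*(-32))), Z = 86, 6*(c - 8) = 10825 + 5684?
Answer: sqrt(30818)/2 ≈ 87.775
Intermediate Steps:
c = 5519/2 (c = 8 + (10825 + 5684)/6 = 8 + (1/6)*16509 = 8 + 5503/2 = 5519/2 ≈ 2759.5)
H = 4945 (H = 43*(86 + (-3 - 1*(-32))) = 43*(86 + (-3 + 32)) = 43*(86 + 29) = 43*115 = 4945)
sqrt(c + H) = sqrt(5519/2 + 4945) = sqrt(15409/2) = sqrt(30818)/2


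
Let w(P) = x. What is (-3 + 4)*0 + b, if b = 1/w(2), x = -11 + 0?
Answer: -1/11 ≈ -0.090909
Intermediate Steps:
x = -11
w(P) = -11
b = -1/11 (b = 1/(-11) = -1/11 ≈ -0.090909)
(-3 + 4)*0 + b = (-3 + 4)*0 - 1/11 = 1*0 - 1/11 = 0 - 1/11 = -1/11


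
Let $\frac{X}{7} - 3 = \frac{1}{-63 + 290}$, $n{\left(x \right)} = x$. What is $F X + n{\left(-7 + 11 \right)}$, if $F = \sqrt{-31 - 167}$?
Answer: $4 + \frac{14322 i \sqrt{22}}{227} \approx 4.0 + 295.93 i$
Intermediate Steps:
$F = 3 i \sqrt{22}$ ($F = \sqrt{-198} = 3 i \sqrt{22} \approx 14.071 i$)
$X = \frac{4774}{227}$ ($X = 21 + \frac{7}{-63 + 290} = 21 + \frac{7}{227} = \frac{4774}{227} \approx 21.031$)
$F X + n{\left(-7 + 11 \right)} = 3 i \sqrt{22} \cdot \frac{4774}{227} + \left(-7 + 11\right) = \frac{14322 i \sqrt{22}}{227} + 4 = 4 + \frac{14322 i \sqrt{22}}{227}$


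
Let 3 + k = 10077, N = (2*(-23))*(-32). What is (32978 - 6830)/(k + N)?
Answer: 13074/5773 ≈ 2.2647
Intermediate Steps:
N = 1472 (N = -46*(-32) = 1472)
k = 10074 (k = -3 + 10077 = 10074)
(32978 - 6830)/(k + N) = (32978 - 6830)/(10074 + 1472) = 26148/11546 = 26148*(1/11546) = 13074/5773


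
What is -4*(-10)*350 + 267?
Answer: 14267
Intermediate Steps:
-4*(-10)*350 + 267 = 40*350 + 267 = 14000 + 267 = 14267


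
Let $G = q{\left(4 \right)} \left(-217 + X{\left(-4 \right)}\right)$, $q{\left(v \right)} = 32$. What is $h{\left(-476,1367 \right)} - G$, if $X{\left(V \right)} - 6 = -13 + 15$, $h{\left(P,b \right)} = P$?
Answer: $6212$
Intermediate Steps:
$X{\left(V \right)} = 8$ ($X{\left(V \right)} = 6 + \left(-13 + 15\right) = 6 + 2 = 8$)
$G = -6688$ ($G = 32 \left(-217 + 8\right) = 32 \left(-209\right) = -6688$)
$h{\left(-476,1367 \right)} - G = -476 - -6688 = -476 + 6688 = 6212$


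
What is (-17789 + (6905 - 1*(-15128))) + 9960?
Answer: 14204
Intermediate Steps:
(-17789 + (6905 - 1*(-15128))) + 9960 = (-17789 + (6905 + 15128)) + 9960 = (-17789 + 22033) + 9960 = 4244 + 9960 = 14204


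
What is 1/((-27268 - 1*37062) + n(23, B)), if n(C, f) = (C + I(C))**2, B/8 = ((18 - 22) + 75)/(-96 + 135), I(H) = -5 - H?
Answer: -1/64305 ≈ -1.5551e-5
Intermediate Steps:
B = 568/39 (B = 8*(((18 - 22) + 75)/(-96 + 135)) = 8*((-4 + 75)/39) = 8*(71*(1/39)) = 8*(71/39) = 568/39 ≈ 14.564)
n(C, f) = 25 (n(C, f) = (C + (-5 - C))**2 = (-5)**2 = 25)
1/((-27268 - 1*37062) + n(23, B)) = 1/((-27268 - 1*37062) + 25) = 1/((-27268 - 37062) + 25) = 1/(-64330 + 25) = 1/(-64305) = -1/64305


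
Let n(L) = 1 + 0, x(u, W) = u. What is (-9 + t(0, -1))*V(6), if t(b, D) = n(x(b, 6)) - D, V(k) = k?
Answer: -42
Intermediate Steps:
n(L) = 1
t(b, D) = 1 - D
(-9 + t(0, -1))*V(6) = (-9 + (1 - 1*(-1)))*6 = (-9 + (1 + 1))*6 = (-9 + 2)*6 = -7*6 = -42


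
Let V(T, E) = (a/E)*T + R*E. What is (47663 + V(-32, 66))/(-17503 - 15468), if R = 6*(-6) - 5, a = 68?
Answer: -1482493/1088043 ≈ -1.3625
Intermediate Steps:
R = -41 (R = -36 - 5 = -41)
V(T, E) = -41*E + 68*T/E (V(T, E) = (68/E)*T - 41*E = 68*T/E - 41*E = -41*E + 68*T/E)
(47663 + V(-32, 66))/(-17503 - 15468) = (47663 + (-41*66 + 68*(-32)/66))/(-17503 - 15468) = (47663 + (-2706 + 68*(-32)*(1/66)))/(-32971) = (47663 + (-2706 - 1088/33))*(-1/32971) = (47663 - 90386/33)*(-1/32971) = (1482493/33)*(-1/32971) = -1482493/1088043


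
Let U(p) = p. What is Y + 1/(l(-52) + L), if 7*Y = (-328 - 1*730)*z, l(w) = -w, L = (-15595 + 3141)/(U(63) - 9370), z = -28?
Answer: 2100850283/496418 ≈ 4232.0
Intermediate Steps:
L = 12454/9307 (L = (-15595 + 3141)/(63 - 9370) = -12454/(-9307) = -12454*(-1/9307) = 12454/9307 ≈ 1.3381)
Y = 4232 (Y = ((-328 - 1*730)*(-28))/7 = ((-328 - 730)*(-28))/7 = (-1058*(-28))/7 = (⅐)*29624 = 4232)
Y + 1/(l(-52) + L) = 4232 + 1/(-1*(-52) + 12454/9307) = 4232 + 1/(52 + 12454/9307) = 4232 + 1/(496418/9307) = 4232 + 9307/496418 = 2100850283/496418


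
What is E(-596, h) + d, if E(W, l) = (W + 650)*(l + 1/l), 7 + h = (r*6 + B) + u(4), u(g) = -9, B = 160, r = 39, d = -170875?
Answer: -1053240/7 ≈ -1.5046e+5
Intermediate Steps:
h = 378 (h = -7 + ((39*6 + 160) - 9) = -7 + ((234 + 160) - 9) = -7 + (394 - 9) = -7 + 385 = 378)
E(W, l) = (650 + W)*(l + 1/l)
E(-596, h) + d = (650 - 596 + 378²*(650 - 596))/378 - 170875 = (650 - 596 + 142884*54)/378 - 170875 = (650 - 596 + 7715736)/378 - 170875 = (1/378)*7715790 - 170875 = 142885/7 - 170875 = -1053240/7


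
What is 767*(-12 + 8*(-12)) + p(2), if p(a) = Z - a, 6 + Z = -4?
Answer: -82848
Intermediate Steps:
Z = -10 (Z = -6 - 4 = -10)
p(a) = -10 - a
767*(-12 + 8*(-12)) + p(2) = 767*(-12 + 8*(-12)) + (-10 - 1*2) = 767*(-12 - 96) + (-10 - 2) = 767*(-108) - 12 = -82836 - 12 = -82848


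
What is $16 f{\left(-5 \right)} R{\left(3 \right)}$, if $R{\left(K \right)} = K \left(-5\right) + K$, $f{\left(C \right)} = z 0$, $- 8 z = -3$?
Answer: $0$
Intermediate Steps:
$z = \frac{3}{8}$ ($z = \left(- \frac{1}{8}\right) \left(-3\right) = \frac{3}{8} \approx 0.375$)
$f{\left(C \right)} = 0$ ($f{\left(C \right)} = \frac{3}{8} \cdot 0 = 0$)
$R{\left(K \right)} = - 4 K$ ($R{\left(K \right)} = - 5 K + K = - 4 K$)
$16 f{\left(-5 \right)} R{\left(3 \right)} = 16 \cdot 0 \left(\left(-4\right) 3\right) = 0 \left(-12\right) = 0$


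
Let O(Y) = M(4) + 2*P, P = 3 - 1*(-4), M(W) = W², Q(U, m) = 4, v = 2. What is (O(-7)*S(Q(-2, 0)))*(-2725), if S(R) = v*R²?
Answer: -2616000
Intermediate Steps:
S(R) = 2*R²
P = 7 (P = 3 + 4 = 7)
O(Y) = 30 (O(Y) = 4² + 2*7 = 16 + 14 = 30)
(O(-7)*S(Q(-2, 0)))*(-2725) = (30*(2*4²))*(-2725) = (30*(2*16))*(-2725) = (30*32)*(-2725) = 960*(-2725) = -2616000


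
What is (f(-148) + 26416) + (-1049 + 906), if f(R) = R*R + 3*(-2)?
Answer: 48171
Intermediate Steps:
f(R) = -6 + R² (f(R) = R² - 6 = -6 + R²)
(f(-148) + 26416) + (-1049 + 906) = ((-6 + (-148)²) + 26416) + (-1049 + 906) = ((-6 + 21904) + 26416) - 143 = (21898 + 26416) - 143 = 48314 - 143 = 48171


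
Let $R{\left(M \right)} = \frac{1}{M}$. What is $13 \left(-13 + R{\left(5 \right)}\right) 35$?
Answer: $-5824$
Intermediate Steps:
$13 \left(-13 + R{\left(5 \right)}\right) 35 = 13 \left(-13 + \frac{1}{5}\right) 35 = 13 \left(- \frac{64}{5}\right) 35 = \left(- \frac{832}{5}\right) 35 = -5824$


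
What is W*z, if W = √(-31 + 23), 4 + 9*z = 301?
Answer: 66*I*√2 ≈ 93.338*I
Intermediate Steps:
z = 33 (z = -4/9 + (⅑)*301 = -4/9 + 301/9 = 33)
W = 2*I*√2 (W = √(-8) = 2*I*√2 ≈ 2.8284*I)
W*z = (2*I*√2)*33 = 66*I*√2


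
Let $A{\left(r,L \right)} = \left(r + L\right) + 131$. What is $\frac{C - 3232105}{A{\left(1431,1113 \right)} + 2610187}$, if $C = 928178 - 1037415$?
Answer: $- \frac{1670671}{1306431} \approx -1.2788$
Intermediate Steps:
$A{\left(r,L \right)} = 131 + L + r$ ($A{\left(r,L \right)} = \left(L + r\right) + 131 = 131 + L + r$)
$C = -109237$
$\frac{C - 3232105}{A{\left(1431,1113 \right)} + 2610187} = \frac{-109237 - 3232105}{\left(131 + 1113 + 1431\right) + 2610187} = - \frac{3341342}{2675 + 2610187} = - \frac{3341342}{2612862} = \left(-3341342\right) \frac{1}{2612862} = - \frac{1670671}{1306431}$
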